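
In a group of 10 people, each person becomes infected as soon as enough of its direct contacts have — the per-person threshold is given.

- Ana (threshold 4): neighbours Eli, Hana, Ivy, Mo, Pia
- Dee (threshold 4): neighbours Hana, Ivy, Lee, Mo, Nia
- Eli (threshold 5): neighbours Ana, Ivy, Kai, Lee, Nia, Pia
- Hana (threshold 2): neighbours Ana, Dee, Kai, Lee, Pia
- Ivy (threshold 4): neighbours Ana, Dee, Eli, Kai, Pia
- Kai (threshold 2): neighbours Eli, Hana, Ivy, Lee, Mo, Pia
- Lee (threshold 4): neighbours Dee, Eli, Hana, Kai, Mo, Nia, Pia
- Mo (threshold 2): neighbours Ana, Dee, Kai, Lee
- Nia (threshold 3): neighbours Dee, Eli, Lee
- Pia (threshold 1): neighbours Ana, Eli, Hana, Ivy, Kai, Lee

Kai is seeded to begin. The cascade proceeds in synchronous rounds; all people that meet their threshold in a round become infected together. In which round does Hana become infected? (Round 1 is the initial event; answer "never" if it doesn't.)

Round 1 — Kai becomes infected (initial).
Round 2 — checking thresholds:
  Eli: 1 of 6 neighbours < 5, not yet.
  Hana: 1 of 5 neighbours < 2, not yet.
  Ivy: 1 of 5 neighbours < 4, not yet.
  Lee: 1 of 7 neighbours < 4, not yet.
  Mo: 1 of 4 neighbours < 2, not yet.
  Pia: 1 of 6 neighbours ≥ 1, becomes infected.
Round 3 — checking thresholds:
  Ana: 1 of 5 neighbours < 4, not yet.
  Eli: 2 of 6 neighbours < 5, not yet.
  Hana: 2 of 5 neighbours ≥ 2, becomes infected.
  Ivy: 2 of 5 neighbours < 4, not yet.
  Lee: 2 of 7 neighbours < 4, not yet.
  Mo: 1 of 4 neighbours < 2, not yet.
Round 4 — no new infections; cascade stops.

3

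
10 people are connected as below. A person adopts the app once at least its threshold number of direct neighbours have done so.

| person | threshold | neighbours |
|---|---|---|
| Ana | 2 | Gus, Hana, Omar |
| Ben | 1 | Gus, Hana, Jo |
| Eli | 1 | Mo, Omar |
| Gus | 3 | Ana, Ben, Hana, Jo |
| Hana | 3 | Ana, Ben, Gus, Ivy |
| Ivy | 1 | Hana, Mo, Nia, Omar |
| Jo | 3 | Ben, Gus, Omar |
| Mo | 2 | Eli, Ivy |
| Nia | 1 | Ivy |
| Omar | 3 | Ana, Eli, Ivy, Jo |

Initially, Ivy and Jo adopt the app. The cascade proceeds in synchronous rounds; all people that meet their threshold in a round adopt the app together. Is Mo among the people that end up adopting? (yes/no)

Round 1 — Ivy, Jo adopt the app (initial).
Round 2 — checking thresholds:
  Ben: 1 of 3 neighbours ≥ 1, adopts the app.
  Gus: 1 of 4 neighbours < 3, not yet.
  Hana: 1 of 4 neighbours < 3, not yet.
  Mo: 1 of 2 neighbours < 2, not yet.
  Nia: 1 of 1 neighbours ≥ 1, adopts the app.
  Omar: 2 of 4 neighbours < 3, not yet.
Round 3 — no new adoptions; cascade stops.

no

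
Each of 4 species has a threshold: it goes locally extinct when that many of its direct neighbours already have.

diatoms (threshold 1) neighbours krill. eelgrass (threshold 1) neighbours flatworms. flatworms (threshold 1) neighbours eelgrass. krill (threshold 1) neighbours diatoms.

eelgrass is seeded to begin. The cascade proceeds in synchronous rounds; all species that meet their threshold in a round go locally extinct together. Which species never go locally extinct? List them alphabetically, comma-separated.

diatoms, krill

Round 1 — eelgrass goes locally extinct (initial).
Round 2 — checking thresholds:
  flatworms: 1 of 1 neighbours ≥ 1, goes locally extinct.
Round 3 — no new extinctions; cascade stops.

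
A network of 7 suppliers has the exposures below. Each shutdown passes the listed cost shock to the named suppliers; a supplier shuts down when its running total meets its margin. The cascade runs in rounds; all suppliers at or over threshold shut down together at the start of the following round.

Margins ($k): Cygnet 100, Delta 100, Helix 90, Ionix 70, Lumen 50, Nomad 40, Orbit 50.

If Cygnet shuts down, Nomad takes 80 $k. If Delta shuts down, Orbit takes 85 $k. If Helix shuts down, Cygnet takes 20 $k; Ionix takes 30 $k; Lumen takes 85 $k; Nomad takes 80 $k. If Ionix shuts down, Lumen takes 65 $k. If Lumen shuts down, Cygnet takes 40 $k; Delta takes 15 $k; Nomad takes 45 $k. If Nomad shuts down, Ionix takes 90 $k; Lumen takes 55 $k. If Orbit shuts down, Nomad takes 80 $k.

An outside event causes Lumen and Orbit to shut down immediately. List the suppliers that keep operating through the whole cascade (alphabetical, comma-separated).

Cygnet, Delta, Helix

Round 1 — Lumen, Orbit shut down (initial).
  Cygnet: +40 → 40 < 100
  Delta: +15 → 15 < 100
  Nomad: +45+80 → 125 ≥ 40
Round 2 — Nomad shuts down.
  Ionix: +90 → 90 ≥ 70
Round 3 — Ionix shuts down.
No further shutdowns.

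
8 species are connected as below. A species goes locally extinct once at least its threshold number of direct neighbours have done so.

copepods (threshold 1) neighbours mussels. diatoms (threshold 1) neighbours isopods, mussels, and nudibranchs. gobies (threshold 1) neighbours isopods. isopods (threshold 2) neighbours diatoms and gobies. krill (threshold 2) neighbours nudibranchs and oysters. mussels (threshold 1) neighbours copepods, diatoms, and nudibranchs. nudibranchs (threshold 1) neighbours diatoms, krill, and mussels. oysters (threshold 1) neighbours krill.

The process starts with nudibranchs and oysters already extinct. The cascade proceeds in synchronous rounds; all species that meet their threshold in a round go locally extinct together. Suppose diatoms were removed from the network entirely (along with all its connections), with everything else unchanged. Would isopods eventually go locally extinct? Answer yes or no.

With diatoms removed:
Round 1 — nudibranchs, oysters go locally extinct (initial).
Round 2 — checking thresholds:
  krill: 2 of 2 neighbours ≥ 2, goes locally extinct.
  mussels: 1 of 2 neighbours ≥ 1, goes locally extinct.
Round 3 — checking thresholds:
  copepods: 1 of 1 neighbours ≥ 1, goes locally extinct.
Round 4 — no new extinctions; cascade stops.

no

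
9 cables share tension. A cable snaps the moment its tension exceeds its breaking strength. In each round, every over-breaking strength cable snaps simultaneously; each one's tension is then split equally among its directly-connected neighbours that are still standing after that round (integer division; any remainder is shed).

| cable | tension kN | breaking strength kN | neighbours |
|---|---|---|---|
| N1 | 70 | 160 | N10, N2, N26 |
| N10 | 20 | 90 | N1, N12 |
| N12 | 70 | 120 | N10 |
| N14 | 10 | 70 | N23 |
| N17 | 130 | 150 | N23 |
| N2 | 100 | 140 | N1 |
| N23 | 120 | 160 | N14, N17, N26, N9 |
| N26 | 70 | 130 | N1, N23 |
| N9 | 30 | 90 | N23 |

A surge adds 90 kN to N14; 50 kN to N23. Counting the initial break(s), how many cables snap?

Round 1 — N14 at 100 > 70; N23 at 170 > 160. N14, N23 snap.
  N14 sheds 100 kN: no online neighbours, lost.
  N23 sheds 170 kN to N17, N26, N9: 56 each (2 lost).
    N17: 130+56 = 186 > 150
    N26: 70+56 = 126 ≤ 130
    N9: 30+56 = 86 ≤ 90
Round 2 — N17 snaps.
  N17 sheds 186 kN: no online neighbours, lost.
No further breaks.

3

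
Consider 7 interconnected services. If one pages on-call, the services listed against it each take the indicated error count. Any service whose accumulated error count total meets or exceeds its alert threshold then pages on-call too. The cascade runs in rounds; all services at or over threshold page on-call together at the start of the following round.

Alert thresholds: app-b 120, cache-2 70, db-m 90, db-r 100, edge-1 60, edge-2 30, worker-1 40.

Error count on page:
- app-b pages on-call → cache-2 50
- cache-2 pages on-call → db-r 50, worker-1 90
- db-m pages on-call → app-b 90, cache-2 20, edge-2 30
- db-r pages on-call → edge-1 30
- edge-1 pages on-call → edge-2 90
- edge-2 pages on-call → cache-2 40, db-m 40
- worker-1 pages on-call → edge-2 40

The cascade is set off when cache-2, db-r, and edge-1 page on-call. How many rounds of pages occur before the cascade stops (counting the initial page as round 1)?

Round 1 — cache-2, db-r, edge-1 page on-call (initial).
  edge-2: +90 → 90 ≥ 30
  worker-1: +90 → 90 ≥ 40
Round 2 — edge-2, worker-1 page on-call.
  db-m: +40 → 40 < 90
No further pages.

2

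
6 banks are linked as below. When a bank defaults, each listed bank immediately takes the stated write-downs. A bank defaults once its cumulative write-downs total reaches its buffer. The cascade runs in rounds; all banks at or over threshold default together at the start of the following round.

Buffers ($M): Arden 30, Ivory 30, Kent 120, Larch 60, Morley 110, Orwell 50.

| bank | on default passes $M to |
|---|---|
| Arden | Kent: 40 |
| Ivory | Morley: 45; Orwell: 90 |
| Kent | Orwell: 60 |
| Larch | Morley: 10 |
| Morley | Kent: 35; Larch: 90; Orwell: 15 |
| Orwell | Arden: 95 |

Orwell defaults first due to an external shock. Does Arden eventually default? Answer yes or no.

Round 1 — Orwell defaults (initial).
  Arden: +95 → 95 ≥ 30
Round 2 — Arden defaults.
  Kent: +40 → 40 < 120
No further defaults.

yes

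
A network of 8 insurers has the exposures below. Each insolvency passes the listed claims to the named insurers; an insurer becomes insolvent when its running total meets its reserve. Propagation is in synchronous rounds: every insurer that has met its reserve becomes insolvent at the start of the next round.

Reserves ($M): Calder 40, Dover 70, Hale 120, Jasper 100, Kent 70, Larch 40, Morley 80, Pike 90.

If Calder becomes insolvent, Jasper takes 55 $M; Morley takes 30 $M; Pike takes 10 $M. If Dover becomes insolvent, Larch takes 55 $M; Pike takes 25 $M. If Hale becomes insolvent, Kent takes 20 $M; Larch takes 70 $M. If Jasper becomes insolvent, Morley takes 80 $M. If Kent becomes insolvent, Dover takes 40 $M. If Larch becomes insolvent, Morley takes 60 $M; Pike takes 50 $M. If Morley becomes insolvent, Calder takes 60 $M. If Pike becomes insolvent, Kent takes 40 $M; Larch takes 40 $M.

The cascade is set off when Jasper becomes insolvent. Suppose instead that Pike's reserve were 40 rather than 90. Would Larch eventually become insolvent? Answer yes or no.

With Pike's reserve at 40:
Round 1 — Jasper becomes insolvent (initial).
  Morley: +80 → 80 ≥ 80
Round 2 — Morley becomes insolvent.
  Calder: +60 → 60 ≥ 40
Round 3 — Calder becomes insolvent.
  Pike: +10 → 10 < 40
No further insolvencies.

no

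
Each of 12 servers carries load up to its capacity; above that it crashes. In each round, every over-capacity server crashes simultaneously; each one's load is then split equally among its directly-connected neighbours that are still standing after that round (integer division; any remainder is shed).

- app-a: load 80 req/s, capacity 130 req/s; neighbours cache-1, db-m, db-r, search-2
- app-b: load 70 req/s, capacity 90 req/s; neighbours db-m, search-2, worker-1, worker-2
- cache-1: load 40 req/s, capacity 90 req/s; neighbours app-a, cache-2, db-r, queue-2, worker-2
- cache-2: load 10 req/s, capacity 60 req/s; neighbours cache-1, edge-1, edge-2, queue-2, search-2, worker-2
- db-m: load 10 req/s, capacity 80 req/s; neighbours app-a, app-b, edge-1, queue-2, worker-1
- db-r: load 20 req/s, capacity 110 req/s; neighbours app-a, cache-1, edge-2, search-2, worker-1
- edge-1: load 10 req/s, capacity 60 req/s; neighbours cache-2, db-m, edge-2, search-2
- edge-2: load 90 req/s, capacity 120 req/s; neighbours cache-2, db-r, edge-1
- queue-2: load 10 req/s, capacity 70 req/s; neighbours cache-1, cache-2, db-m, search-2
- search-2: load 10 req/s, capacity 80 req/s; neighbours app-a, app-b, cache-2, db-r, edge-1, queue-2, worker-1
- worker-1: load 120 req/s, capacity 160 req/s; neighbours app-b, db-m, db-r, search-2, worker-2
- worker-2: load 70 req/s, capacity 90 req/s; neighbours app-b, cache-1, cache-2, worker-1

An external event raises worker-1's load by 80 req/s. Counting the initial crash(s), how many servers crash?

Round 1 — worker-1 at 200 > 160. worker-1 crashes.
  worker-1 sheds 200 req/s to app-b, db-m, db-r, search-2, worker-2: 40 each.
    app-b: 70+40 = 110 > 90
    db-m: 10+40 = 50 ≤ 80
    db-r: 20+40 = 60 ≤ 110
    search-2: 10+40 = 50 ≤ 80
    worker-2: 70+40 = 110 > 90
Round 2 — app-b, worker-2 crash.
  app-b sheds 110 req/s to db-m, search-2: 55 each.
    db-m: 50+55 = 105 > 80
    search-2: 50+55 = 105 > 80
  worker-2 sheds 110 req/s to cache-1, cache-2: 55 each.
    cache-1: 40+55 = 95 > 90
    cache-2: 10+55 = 65 > 60
Round 3 — cache-1, cache-2, db-m, search-2 crash.
  cache-1 sheds 95 req/s to app-a, db-r, queue-2: 31 each (2 lost).
    app-a: 80+31 = 111 ≤ 130
    db-r: 60+31 = 91 ≤ 110
    queue-2: 10+31 = 41 ≤ 70
  cache-2 sheds 65 req/s to edge-1, edge-2, queue-2: 21 each (2 lost).
    edge-1: 10+21 = 31 ≤ 60
    edge-2: 90+21 = 111 ≤ 120
    queue-2: 41+21 = 62 ≤ 70
  db-m sheds 105 req/s to app-a, edge-1, queue-2: 35 each.
    app-a: 111+35 = 146 > 130
    edge-1: 31+35 = 66 > 60
    queue-2: 62+35 = 97 > 70
  search-2 sheds 105 req/s to app-a, db-r, edge-1, queue-2: 26 each (1 lost).
    app-a: 146+26 = 172 > 130
    db-r: 91+26 = 117 > 110
    edge-1: 66+26 = 92 > 60
    queue-2: 97+26 = 123 > 70
Round 4 — app-a, db-r, edge-1, queue-2 crash.
  app-a sheds 172 req/s: no online neighbours, lost.
  db-r sheds 117 req/s to edge-2: 117 each.
    edge-2: 111+117 = 228 > 120
  edge-1 sheds 92 req/s to edge-2: 92 each.
    edge-2: 228+92 = 320 > 120
  queue-2 sheds 123 req/s: no online neighbours, lost.
Round 5 — edge-2 crashes.
  edge-2 sheds 320 req/s: no online neighbours, lost.
No further crashes.

12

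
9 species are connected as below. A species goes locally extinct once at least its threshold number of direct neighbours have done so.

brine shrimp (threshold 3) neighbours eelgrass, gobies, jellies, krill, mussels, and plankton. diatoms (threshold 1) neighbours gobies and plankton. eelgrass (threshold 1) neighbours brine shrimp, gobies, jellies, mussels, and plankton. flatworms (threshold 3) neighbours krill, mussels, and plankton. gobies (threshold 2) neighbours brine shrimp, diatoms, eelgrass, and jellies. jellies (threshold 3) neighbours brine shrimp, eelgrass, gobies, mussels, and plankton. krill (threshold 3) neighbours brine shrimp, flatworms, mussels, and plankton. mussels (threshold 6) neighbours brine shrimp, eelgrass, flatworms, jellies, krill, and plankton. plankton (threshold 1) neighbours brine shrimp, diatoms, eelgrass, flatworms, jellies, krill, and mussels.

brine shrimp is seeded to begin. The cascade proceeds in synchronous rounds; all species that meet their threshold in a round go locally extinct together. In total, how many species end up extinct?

Round 1 — brine shrimp goes locally extinct (initial).
Round 2 — checking thresholds:
  eelgrass: 1 of 5 neighbours ≥ 1, goes locally extinct.
  gobies: 1 of 4 neighbours < 2, holds.
  jellies: 1 of 5 neighbours < 3, holds.
  krill: 1 of 4 neighbours < 3, holds.
  mussels: 1 of 6 neighbours < 6, holds.
  plankton: 1 of 7 neighbours ≥ 1, goes locally extinct.
Round 3 — checking thresholds:
  diatoms: 1 of 2 neighbours ≥ 1, goes locally extinct.
  flatworms: 1 of 3 neighbours < 3, holds.
  gobies: 2 of 4 neighbours ≥ 2, goes locally extinct.
  jellies: 3 of 5 neighbours ≥ 3, goes locally extinct.
  krill: 2 of 4 neighbours < 3, holds.
  mussels: 3 of 6 neighbours < 6, holds.
Round 4 — no new extinctions; cascade stops.

6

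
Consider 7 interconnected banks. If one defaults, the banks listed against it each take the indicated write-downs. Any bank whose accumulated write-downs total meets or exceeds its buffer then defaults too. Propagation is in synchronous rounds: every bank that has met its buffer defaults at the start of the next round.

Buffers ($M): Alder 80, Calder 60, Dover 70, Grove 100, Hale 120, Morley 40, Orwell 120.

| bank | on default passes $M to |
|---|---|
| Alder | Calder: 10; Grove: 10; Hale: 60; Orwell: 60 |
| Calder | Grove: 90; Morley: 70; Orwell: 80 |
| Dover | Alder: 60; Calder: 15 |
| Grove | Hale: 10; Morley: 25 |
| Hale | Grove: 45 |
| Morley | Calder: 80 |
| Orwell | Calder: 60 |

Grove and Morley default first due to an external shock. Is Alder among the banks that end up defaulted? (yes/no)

Round 1 — Grove, Morley default (initial).
  Calder: +80 → 80 ≥ 60
  Hale: +10 → 10 < 120
Round 2 — Calder defaults.
  Orwell: +80 → 80 < 120
No further defaults.

no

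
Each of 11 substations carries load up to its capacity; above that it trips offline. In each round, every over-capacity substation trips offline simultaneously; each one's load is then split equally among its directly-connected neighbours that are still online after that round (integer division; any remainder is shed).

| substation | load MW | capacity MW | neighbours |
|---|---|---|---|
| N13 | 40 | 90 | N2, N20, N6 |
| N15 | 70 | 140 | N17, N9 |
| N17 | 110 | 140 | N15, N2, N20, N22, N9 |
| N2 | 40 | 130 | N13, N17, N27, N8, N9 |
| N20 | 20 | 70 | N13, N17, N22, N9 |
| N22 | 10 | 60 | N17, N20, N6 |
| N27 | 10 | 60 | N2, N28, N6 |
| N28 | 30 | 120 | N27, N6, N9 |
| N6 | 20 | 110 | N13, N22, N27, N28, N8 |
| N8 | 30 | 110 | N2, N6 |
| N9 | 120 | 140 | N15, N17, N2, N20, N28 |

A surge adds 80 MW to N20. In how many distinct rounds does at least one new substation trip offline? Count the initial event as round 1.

Round 1 — N20 at 100 > 70. N20 trips offline.
  N20 sheds 100 MW to N13, N17, N22, N9: 25 each.
    N13: 40+25 = 65 ≤ 90
    N17: 110+25 = 135 ≤ 140
    N22: 10+25 = 35 ≤ 60
    N9: 120+25 = 145 > 140
Round 2 — N9 trips offline.
  N9 sheds 145 MW to N15, N17, N2, N28: 36 each (1 lost).
    N15: 70+36 = 106 ≤ 140
    N17: 135+36 = 171 > 140
    N2: 40+36 = 76 ≤ 130
    N28: 30+36 = 66 ≤ 120
Round 3 — N17 trips offline.
  N17 sheds 171 MW to N15, N2, N22: 57 each.
    N15: 106+57 = 163 > 140
    N2: 76+57 = 133 > 130
    N22: 35+57 = 92 > 60
Round 4 — N15, N2, N22 trip offline.
  N15 sheds 163 MW: no online neighbours, lost.
  N2 sheds 133 MW to N13, N27, N8: 44 each (1 lost).
    N13: 65+44 = 109 > 90
    N27: 10+44 = 54 ≤ 60
    N8: 30+44 = 74 ≤ 110
  N22 sheds 92 MW to N6: 92 each.
    N6: 20+92 = 112 > 110
Round 5 — N13, N6 trip offline.
  N13 sheds 109 MW: no online neighbours, lost.
  N6 sheds 112 MW to N27, N28, N8: 37 each (1 lost).
    N27: 54+37 = 91 > 60
    N28: 66+37 = 103 ≤ 120
    N8: 74+37 = 111 > 110
Round 6 — N27, N8 trip offline.
  N27 sheds 91 MW to N28: 91 each.
    N28: 103+91 = 194 > 120
  N8 sheds 111 MW: no online neighbours, lost.
Round 7 — N28 trips offline.
  N28 sheds 194 MW: no online neighbours, lost.
No further trips.

7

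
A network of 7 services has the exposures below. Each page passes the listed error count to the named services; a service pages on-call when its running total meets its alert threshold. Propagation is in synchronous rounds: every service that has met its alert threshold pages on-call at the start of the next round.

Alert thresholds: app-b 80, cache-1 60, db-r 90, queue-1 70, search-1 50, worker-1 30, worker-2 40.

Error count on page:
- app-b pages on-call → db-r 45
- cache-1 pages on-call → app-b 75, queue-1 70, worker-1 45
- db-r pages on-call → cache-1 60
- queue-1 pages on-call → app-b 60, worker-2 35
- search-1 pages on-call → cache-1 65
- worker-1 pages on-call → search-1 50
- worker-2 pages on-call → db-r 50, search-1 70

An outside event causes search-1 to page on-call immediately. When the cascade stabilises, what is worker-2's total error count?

Round 1 — search-1 pages on-call (initial).
  cache-1: +65 → 65 ≥ 60
Round 2 — cache-1 pages on-call.
  app-b: +75 → 75 < 80
  queue-1: +70 → 70 ≥ 70
  worker-1: +45 → 45 ≥ 30
Round 3 — queue-1, worker-1 page on-call.
  app-b: +60 → 135 ≥ 80
  worker-2: +35 → 35 < 40
Round 4 — app-b pages on-call.
  db-r: +45 → 45 < 90
No further pages.

35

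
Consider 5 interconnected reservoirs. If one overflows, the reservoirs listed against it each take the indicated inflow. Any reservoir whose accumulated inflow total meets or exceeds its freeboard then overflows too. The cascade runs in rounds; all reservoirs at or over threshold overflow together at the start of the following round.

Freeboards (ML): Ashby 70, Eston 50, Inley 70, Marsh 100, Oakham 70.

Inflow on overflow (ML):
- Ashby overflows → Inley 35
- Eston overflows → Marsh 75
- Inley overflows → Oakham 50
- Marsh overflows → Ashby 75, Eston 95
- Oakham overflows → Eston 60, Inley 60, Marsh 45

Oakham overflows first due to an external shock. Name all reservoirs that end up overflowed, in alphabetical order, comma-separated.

Ashby, Eston, Inley, Marsh, Oakham

Round 1 — Oakham overflows (initial).
  Eston: +60 → 60 ≥ 50
  Inley: +60 → 60 < 70
  Marsh: +45 → 45 < 100
Round 2 — Eston overflows.
  Marsh: +75 → 120 ≥ 100
Round 3 — Marsh overflows.
  Ashby: +75 → 75 ≥ 70
Round 4 — Ashby overflows.
  Inley: +35 → 95 ≥ 70
Round 5 — Inley overflows.
No further overflows.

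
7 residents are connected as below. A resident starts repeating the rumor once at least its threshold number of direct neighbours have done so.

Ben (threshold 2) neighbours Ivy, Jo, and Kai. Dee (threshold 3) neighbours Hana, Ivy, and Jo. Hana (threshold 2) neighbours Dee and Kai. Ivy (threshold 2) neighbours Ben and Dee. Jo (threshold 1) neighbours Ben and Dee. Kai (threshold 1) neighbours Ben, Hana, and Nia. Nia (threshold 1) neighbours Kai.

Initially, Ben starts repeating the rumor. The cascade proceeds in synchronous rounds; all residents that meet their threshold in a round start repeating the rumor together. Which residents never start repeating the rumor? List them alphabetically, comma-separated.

Dee, Hana, Ivy

Round 1 — Ben starts repeating the rumor (initial).
Round 2 — checking thresholds:
  Ivy: 1 of 2 neighbours < 2, holds.
  Jo: 1 of 2 neighbours ≥ 1, starts repeating the rumor.
  Kai: 1 of 3 neighbours ≥ 1, starts repeating the rumor.
Round 3 — checking thresholds:
  Dee: 1 of 3 neighbours < 3, holds.
  Hana: 1 of 2 neighbours < 2, holds.
  Ivy: 1 of 2 neighbours < 2, holds.
  Nia: 1 of 1 neighbours ≥ 1, starts repeating the rumor.
Round 4 — no new spreads; cascade stops.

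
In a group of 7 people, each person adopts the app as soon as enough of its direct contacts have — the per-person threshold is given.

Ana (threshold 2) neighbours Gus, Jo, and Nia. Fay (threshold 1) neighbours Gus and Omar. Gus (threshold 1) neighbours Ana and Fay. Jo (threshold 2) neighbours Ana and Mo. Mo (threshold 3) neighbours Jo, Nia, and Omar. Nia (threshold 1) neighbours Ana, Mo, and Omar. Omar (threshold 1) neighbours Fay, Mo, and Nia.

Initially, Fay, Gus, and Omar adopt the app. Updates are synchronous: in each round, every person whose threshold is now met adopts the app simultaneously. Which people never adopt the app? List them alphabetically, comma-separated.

Round 1 — Fay, Gus, Omar adopt the app (initial).
Round 2 — checking thresholds:
  Ana: 1 of 3 neighbours < 2, holds.
  Mo: 1 of 3 neighbours < 3, holds.
  Nia: 1 of 3 neighbours ≥ 1, adopts the app.
Round 3 — checking thresholds:
  Ana: 2 of 3 neighbours ≥ 2, adopts the app.
  Mo: 2 of 3 neighbours < 3, holds.
Round 4 — no new adoptions; cascade stops.

Jo, Mo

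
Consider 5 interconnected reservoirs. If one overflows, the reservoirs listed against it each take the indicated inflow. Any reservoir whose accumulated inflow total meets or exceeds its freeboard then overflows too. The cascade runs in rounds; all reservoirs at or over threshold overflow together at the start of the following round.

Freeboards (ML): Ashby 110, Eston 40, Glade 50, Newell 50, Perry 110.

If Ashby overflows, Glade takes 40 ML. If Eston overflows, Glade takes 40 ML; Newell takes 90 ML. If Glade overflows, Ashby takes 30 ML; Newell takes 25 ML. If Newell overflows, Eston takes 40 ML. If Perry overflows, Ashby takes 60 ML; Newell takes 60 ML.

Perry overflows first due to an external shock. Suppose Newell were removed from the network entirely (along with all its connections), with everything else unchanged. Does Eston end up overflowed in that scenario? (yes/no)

no

With Newell removed:
Round 1 — Perry overflows (initial).
  Ashby: +60 → 60 < 110
No further overflows.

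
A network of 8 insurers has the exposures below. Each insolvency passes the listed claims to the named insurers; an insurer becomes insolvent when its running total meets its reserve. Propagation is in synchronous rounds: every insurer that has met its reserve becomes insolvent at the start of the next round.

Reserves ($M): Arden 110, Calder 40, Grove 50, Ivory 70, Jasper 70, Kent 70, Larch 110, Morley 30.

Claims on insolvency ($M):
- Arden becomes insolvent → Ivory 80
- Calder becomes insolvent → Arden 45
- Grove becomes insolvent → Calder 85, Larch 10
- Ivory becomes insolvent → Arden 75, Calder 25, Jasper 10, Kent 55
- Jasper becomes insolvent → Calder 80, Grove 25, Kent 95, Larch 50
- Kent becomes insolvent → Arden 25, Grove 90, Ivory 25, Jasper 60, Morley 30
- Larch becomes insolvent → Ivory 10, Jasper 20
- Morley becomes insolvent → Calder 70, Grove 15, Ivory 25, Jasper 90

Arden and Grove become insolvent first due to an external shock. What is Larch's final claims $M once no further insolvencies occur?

10

Round 1 — Arden, Grove become insolvent (initial).
  Calder: +85 → 85 ≥ 40
  Ivory: +80 → 80 ≥ 70
  Larch: +10 → 10 < 110
Round 2 — Calder, Ivory become insolvent.
  Jasper: +10 → 10 < 70
  Kent: +55 → 55 < 70
No further insolvencies.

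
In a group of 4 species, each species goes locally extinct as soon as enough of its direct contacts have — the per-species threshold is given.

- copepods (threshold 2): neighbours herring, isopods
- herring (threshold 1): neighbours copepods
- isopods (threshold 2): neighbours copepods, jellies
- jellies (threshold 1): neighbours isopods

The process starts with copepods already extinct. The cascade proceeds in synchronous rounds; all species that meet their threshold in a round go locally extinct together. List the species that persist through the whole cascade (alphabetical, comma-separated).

Round 1 — copepods goes locally extinct (initial).
Round 2 — checking thresholds:
  herring: 1 of 1 neighbours ≥ 1, goes locally extinct.
  isopods: 1 of 2 neighbours < 2, holds.
Round 3 — no new extinctions; cascade stops.

isopods, jellies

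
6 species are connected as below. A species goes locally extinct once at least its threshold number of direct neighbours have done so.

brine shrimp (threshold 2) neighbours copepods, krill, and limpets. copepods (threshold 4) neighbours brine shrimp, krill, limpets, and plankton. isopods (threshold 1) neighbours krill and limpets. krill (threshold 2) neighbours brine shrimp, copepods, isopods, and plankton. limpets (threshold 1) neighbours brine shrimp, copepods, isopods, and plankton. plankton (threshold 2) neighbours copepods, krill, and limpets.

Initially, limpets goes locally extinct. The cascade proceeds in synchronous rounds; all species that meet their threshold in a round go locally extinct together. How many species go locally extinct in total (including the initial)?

Round 1 — limpets goes locally extinct (initial).
Round 2 — checking thresholds:
  brine shrimp: 1 of 3 neighbours < 2, not yet.
  copepods: 1 of 4 neighbours < 4, not yet.
  isopods: 1 of 2 neighbours ≥ 1, goes locally extinct.
  plankton: 1 of 3 neighbours < 2, not yet.
Round 3 — no new extinctions; cascade stops.

2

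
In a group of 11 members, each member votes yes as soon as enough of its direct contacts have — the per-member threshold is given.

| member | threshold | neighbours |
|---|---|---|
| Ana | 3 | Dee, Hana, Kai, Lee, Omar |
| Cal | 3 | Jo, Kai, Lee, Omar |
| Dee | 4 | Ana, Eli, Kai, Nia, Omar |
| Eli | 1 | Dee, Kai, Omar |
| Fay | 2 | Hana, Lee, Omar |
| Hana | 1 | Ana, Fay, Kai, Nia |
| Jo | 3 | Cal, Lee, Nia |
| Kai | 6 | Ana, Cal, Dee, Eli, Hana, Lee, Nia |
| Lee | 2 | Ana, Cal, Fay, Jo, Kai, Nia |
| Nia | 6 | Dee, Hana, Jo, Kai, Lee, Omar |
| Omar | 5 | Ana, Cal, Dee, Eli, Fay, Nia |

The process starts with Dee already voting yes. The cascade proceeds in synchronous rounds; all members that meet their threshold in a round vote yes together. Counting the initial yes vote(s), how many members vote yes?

2

Round 1 — Dee votes yes (initial).
Round 2 — checking thresholds:
  Ana: 1 of 5 neighbours < 3, below threshold.
  Eli: 1 of 3 neighbours ≥ 1, votes yes.
  Kai: 1 of 7 neighbours < 6, below threshold.
  Nia: 1 of 6 neighbours < 6, below threshold.
  Omar: 1 of 6 neighbours < 5, below threshold.
Round 3 — no new yes votes; cascade stops.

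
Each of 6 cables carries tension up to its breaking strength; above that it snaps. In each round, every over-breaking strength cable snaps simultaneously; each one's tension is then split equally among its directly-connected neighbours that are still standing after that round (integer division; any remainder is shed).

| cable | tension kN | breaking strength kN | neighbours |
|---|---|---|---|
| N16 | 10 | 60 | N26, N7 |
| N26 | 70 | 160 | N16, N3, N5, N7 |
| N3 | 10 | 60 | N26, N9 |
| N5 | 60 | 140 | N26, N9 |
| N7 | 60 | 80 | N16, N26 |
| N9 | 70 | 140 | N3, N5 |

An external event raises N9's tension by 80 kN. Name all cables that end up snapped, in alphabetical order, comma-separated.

N3, N9

Round 1 — N9 at 150 > 140. N9 snaps.
  N9 sheds 150 kN to N3, N5: 75 each.
    N3: 10+75 = 85 > 60
    N5: 60+75 = 135 ≤ 140
Round 2 — N3 snaps.
  N3 sheds 85 kN to N26: 85 each.
    N26: 70+85 = 155 ≤ 160
No further breaks.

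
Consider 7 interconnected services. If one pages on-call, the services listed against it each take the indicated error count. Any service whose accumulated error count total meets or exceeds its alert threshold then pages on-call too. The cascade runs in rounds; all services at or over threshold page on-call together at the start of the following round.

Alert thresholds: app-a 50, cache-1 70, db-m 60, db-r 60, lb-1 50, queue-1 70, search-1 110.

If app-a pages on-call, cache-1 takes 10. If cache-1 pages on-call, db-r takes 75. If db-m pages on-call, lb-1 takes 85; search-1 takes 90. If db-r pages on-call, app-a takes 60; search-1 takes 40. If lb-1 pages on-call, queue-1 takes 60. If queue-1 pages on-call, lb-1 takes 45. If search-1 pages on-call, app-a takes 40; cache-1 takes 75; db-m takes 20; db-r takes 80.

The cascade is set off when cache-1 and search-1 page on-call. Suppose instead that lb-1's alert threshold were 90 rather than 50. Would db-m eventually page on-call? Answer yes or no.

no

With lb-1's alert threshold at 90:
Round 1 — cache-1, search-1 page on-call (initial).
  app-a: +40 → 40 < 50
  db-m: +20 → 20 < 60
  db-r: +75+80 → 155 ≥ 60
Round 2 — db-r pages on-call.
  app-a: +60 → 100 ≥ 50
Round 3 — app-a pages on-call.
No further pages.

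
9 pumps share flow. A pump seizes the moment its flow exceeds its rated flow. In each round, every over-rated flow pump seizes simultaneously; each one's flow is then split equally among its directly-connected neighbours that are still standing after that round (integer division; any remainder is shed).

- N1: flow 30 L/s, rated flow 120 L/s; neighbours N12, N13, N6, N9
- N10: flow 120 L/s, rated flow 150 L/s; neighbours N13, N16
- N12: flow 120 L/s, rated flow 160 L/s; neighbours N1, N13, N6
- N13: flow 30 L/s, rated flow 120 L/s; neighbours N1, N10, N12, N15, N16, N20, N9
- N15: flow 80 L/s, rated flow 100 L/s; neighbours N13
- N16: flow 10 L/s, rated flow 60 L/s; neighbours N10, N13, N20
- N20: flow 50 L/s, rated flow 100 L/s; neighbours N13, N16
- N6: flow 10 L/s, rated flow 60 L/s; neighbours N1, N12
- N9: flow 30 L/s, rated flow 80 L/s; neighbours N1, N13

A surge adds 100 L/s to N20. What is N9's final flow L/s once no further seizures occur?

Round 1 — N20 at 150 > 100. N20 seizes.
  N20 sheds 150 L/s to N13, N16: 75 each.
    N13: 30+75 = 105 ≤ 120
    N16: 10+75 = 85 > 60
Round 2 — N16 seizes.
  N16 sheds 85 L/s to N10, N13: 42 each (1 lost).
    N10: 120+42 = 162 > 150
    N13: 105+42 = 147 > 120
Round 3 — N10, N13 seize.
  N10 sheds 162 L/s: no online neighbours, lost.
  N13 sheds 147 L/s to N1, N12, N15, N9: 36 each (3 lost).
    N1: 30+36 = 66 ≤ 120
    N12: 120+36 = 156 ≤ 160
    N15: 80+36 = 116 > 100
    N9: 30+36 = 66 ≤ 80
Round 4 — N15 seizes.
  N15 sheds 116 L/s: no online neighbours, lost.
No further seizures.

66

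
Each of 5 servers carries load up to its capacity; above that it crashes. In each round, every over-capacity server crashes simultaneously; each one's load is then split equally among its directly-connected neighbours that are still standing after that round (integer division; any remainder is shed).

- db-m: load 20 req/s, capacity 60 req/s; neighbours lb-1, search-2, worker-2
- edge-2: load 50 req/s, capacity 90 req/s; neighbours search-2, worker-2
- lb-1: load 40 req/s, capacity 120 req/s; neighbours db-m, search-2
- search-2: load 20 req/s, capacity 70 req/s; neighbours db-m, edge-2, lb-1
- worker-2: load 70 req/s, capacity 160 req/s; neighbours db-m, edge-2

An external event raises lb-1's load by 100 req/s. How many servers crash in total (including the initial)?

Round 1 — lb-1 at 140 > 120. lb-1 crashes.
  lb-1 sheds 140 req/s to db-m, search-2: 70 each.
    db-m: 20+70 = 90 > 60
    search-2: 20+70 = 90 > 70
Round 2 — db-m, search-2 crash.
  db-m sheds 90 req/s to worker-2: 90 each.
    worker-2: 70+90 = 160 ≤ 160
  search-2 sheds 90 req/s to edge-2: 90 each.
    edge-2: 50+90 = 140 > 90
Round 3 — edge-2 crashes.
  edge-2 sheds 140 req/s to worker-2: 140 each.
    worker-2: 160+140 = 300 > 160
Round 4 — worker-2 crashes.
  worker-2 sheds 300 req/s: no online neighbours, lost.
No further crashes.

5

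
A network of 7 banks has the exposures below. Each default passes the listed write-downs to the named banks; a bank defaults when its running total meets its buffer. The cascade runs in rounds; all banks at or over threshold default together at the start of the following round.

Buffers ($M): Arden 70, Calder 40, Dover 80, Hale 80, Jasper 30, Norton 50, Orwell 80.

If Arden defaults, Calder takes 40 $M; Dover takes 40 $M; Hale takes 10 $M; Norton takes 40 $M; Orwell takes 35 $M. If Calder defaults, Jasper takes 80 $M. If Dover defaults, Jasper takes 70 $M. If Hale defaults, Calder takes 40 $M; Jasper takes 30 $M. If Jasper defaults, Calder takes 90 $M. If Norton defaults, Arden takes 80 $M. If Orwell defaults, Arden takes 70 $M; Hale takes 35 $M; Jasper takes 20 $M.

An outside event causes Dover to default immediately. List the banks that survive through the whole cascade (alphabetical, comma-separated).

Arden, Hale, Norton, Orwell

Round 1 — Dover defaults (initial).
  Jasper: +70 → 70 ≥ 30
Round 2 — Jasper defaults.
  Calder: +90 → 90 ≥ 40
Round 3 — Calder defaults.
No further defaults.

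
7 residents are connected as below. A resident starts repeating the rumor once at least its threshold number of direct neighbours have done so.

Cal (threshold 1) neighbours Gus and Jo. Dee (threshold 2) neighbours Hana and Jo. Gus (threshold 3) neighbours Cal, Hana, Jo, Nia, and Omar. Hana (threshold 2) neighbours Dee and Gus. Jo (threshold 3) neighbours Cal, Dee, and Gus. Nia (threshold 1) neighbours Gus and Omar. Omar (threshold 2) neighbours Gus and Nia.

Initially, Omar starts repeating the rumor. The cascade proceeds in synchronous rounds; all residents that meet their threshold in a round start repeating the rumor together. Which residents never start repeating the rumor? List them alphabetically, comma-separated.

Round 1 — Omar starts repeating the rumor (initial).
Round 2 — checking thresholds:
  Gus: 1 of 5 neighbours < 3, holds.
  Nia: 1 of 2 neighbours ≥ 1, starts repeating the rumor.
Round 3 — no new spreads; cascade stops.

Cal, Dee, Gus, Hana, Jo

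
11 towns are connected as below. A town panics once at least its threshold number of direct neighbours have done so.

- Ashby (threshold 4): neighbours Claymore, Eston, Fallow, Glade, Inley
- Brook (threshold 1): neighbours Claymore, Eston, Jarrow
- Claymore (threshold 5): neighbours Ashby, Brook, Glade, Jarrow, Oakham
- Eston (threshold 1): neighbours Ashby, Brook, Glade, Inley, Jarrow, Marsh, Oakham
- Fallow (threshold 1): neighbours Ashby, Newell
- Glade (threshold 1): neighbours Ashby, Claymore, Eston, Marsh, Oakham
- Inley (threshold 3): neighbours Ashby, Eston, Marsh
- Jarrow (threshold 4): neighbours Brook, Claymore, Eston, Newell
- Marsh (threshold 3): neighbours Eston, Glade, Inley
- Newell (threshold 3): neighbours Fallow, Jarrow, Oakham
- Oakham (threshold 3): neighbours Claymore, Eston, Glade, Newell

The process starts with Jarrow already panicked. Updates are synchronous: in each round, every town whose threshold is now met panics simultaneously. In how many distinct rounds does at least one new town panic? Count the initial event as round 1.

3

Round 1 — Jarrow panics (initial).
Round 2 — checking thresholds:
  Brook: 1 of 3 neighbours ≥ 1, panics.
  Claymore: 1 of 5 neighbours < 5, below threshold.
  Eston: 1 of 7 neighbours ≥ 1, panics.
  Newell: 1 of 3 neighbours < 3, below threshold.
Round 3 — checking thresholds:
  Ashby: 1 of 5 neighbours < 4, below threshold.
  Claymore: 2 of 5 neighbours < 5, below threshold.
  Glade: 1 of 5 neighbours ≥ 1, panics.
  Inley: 1 of 3 neighbours < 3, below threshold.
  Marsh: 1 of 3 neighbours < 3, below threshold.
  Newell: 1 of 3 neighbours < 3, below threshold.
  Oakham: 1 of 4 neighbours < 3, below threshold.
Round 4 — no new panics; cascade stops.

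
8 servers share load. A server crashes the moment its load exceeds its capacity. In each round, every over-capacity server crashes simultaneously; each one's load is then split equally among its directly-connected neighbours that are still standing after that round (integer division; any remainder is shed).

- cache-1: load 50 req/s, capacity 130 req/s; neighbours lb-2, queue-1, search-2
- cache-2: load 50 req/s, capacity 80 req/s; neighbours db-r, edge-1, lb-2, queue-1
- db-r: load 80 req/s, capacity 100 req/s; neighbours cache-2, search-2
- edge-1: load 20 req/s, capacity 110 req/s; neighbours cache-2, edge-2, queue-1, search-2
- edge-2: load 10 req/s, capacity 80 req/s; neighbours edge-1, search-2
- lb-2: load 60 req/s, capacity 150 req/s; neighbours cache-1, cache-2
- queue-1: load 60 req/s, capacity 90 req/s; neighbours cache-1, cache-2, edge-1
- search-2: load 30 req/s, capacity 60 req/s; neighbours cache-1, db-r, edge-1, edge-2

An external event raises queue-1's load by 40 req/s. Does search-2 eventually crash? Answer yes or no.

Round 1 — queue-1 at 100 > 90. queue-1 crashes.
  queue-1 sheds 100 req/s to cache-1, cache-2, edge-1: 33 each (1 lost).
    cache-1: 50+33 = 83 ≤ 130
    cache-2: 50+33 = 83 > 80
    edge-1: 20+33 = 53 ≤ 110
Round 2 — cache-2 crashes.
  cache-2 sheds 83 req/s to db-r, edge-1, lb-2: 27 each (2 lost).
    db-r: 80+27 = 107 > 100
    edge-1: 53+27 = 80 ≤ 110
    lb-2: 60+27 = 87 ≤ 150
Round 3 — db-r crashes.
  db-r sheds 107 req/s to search-2: 107 each.
    search-2: 30+107 = 137 > 60
Round 4 — search-2 crashes.
  search-2 sheds 137 req/s to cache-1, edge-1, edge-2: 45 each (2 lost).
    cache-1: 83+45 = 128 ≤ 130
    edge-1: 80+45 = 125 > 110
    edge-2: 10+45 = 55 ≤ 80
Round 5 — edge-1 crashes.
  edge-1 sheds 125 req/s to edge-2: 125 each.
    edge-2: 55+125 = 180 > 80
Round 6 — edge-2 crashes.
  edge-2 sheds 180 req/s: no online neighbours, lost.
No further crashes.

yes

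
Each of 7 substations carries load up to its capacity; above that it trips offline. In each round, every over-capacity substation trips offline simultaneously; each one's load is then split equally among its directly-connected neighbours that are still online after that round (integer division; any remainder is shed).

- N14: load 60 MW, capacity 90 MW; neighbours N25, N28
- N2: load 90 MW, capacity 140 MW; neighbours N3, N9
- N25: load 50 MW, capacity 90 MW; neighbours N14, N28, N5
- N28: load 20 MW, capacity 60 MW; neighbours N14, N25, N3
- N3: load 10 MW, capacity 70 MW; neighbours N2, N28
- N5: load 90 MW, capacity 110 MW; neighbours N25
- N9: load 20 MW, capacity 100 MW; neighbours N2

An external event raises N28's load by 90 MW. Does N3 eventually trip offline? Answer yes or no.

no

Round 1 — N28 at 110 > 60. N28 trips offline.
  N28 sheds 110 MW to N14, N25, N3: 36 each (2 lost).
    N14: 60+36 = 96 > 90
    N25: 50+36 = 86 ≤ 90
    N3: 10+36 = 46 ≤ 70
Round 2 — N14 trips offline.
  N14 sheds 96 MW to N25: 96 each.
    N25: 86+96 = 182 > 90
Round 3 — N25 trips offline.
  N25 sheds 182 MW to N5: 182 each.
    N5: 90+182 = 272 > 110
Round 4 — N5 trips offline.
  N5 sheds 272 MW: no online neighbours, lost.
No further trips.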